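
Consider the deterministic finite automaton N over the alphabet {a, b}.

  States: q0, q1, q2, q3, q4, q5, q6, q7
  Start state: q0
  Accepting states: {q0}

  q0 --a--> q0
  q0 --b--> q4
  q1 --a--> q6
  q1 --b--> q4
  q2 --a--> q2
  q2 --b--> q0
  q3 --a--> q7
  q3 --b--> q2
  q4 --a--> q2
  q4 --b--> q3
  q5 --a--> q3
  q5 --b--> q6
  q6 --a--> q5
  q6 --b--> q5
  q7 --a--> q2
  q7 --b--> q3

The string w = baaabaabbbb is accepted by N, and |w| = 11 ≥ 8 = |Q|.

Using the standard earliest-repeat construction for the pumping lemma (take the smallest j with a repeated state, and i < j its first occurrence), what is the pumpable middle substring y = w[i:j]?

State sequence: q0 -b-> q4 -a-> q2 -a-> q2 -a-> q2 -b-> q0 -a-> q0 -a-> q0 -b-> q4 -b-> q3 -b-> q2 -b-> q0
First repeat at step 3: q2 was already visited.

So i = 2, j = 3, giving x = w[0:2] = ba, y = w[2:3] = a, z = w[3:11] = abaabbbb.
Check: |xy| = 3 ≤ 8 and |y| = 1 ≥ 1. Reading y takes N from q2 back to q2, so every xyⁱz is accepted.

a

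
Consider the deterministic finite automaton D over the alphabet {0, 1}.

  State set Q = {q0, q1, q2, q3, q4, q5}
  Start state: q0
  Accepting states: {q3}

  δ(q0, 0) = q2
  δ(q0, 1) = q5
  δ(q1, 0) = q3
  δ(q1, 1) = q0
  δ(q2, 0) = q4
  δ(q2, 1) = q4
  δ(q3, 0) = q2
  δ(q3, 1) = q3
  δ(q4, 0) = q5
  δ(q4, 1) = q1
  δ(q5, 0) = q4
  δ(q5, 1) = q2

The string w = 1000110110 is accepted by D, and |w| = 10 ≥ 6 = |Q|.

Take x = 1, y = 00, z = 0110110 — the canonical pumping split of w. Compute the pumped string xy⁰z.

10110110

xy⁰z = xz = 1·0110110 = 10110110.
Reading y = 00 takes D from q5 back to q5, so after x the machine is still in q5, and z then leads to the accepting state q3. Hence 10110110 ∈ L(D).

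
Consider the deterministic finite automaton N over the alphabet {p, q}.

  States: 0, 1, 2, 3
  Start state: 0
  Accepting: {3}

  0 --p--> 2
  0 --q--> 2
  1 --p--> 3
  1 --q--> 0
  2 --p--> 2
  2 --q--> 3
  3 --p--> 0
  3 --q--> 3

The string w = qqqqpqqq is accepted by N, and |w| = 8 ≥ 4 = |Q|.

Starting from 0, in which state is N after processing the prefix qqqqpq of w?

2

Run of N on the first 6 characters of w = q q q q p q:
  step 0: 0  (start)
  step 1: 2  (read q: 0→2)
  step 2: 3  (read q: 2→3)
  step 3: 3  (read q: 3→3)
  step 4: 3  (read q: 3→3)
  step 5: 0  (read p: 3→0)
  step 6: 2  (read q: 0→2)

After reading 6 characters, N is in state 2.
(This kind of state-tracing is the core of the pumping-lemma construction: with 4 states, pigeonhole forces a repeat within the first 4 steps.)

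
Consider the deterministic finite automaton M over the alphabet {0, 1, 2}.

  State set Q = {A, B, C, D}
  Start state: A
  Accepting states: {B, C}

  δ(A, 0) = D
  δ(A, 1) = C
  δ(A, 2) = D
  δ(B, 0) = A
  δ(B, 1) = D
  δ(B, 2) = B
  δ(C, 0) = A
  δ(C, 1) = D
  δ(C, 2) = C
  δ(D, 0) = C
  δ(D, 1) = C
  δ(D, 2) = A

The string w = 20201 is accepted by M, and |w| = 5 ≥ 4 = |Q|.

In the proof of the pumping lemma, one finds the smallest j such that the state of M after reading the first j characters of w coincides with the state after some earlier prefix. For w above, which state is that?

State sequence: A -2-> D -0-> C -2-> C -0-> A -1-> C
First repeat at step 3: C was already visited.

The earliest repeat is at step j = 3: M is in C, which it already visited at step i = 2.
Pumping length from the standard proof: p = 4 (the number of states). The repeated state found above gives |xy| = j ≤ 4 and |y| = j − i ≥ 1.

C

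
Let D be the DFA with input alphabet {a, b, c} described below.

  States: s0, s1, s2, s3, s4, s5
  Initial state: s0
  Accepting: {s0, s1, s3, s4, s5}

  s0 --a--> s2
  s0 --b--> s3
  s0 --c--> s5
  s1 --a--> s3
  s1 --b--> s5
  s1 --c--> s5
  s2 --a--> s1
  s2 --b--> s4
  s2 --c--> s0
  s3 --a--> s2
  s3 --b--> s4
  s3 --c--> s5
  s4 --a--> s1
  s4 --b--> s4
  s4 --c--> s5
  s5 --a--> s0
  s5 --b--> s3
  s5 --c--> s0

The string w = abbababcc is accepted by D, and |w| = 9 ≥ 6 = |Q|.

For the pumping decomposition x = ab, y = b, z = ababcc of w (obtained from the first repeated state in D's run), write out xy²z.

xy^2z = ab·b·b·ababcc = abbbababcc.
Reading y = b takes D from s4 back to s4, so after x·y·y the machine is still in s4, and z then leads to the accepting state s0. Hence abbbababcc ∈ L(D).

abbbababcc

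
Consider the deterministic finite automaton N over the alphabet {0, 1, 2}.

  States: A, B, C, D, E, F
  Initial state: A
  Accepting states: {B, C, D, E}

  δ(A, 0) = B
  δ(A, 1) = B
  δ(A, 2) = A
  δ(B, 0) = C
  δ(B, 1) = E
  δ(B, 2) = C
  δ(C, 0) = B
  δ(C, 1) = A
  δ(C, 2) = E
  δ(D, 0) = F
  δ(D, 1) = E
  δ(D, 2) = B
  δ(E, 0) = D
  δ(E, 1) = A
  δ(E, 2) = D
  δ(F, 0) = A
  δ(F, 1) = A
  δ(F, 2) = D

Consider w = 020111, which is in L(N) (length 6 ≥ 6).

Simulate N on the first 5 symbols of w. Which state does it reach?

Run of N on the first 5 characters of w = 0 2 0 1 1:
  step 0: A  (start)
  step 1: B  (read 0: A→B)
  step 2: C  (read 2: B→C)
  step 3: B  (read 0: C→B)
  step 4: E  (read 1: B→E)
  step 5: A  (read 1: E→A)

After reading 5 characters, N is in state A.

A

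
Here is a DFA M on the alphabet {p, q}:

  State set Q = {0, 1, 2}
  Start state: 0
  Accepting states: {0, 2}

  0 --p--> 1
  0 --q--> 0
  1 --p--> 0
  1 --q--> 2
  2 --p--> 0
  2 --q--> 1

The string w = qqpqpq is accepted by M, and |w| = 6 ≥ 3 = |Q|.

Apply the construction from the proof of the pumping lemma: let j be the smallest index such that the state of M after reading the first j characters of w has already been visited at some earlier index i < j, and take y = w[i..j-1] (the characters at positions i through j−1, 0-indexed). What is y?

q

State sequence: 0 -q-> 0 -q-> 0 -p-> 1 -q-> 2 -p-> 0 -q-> 0
First repeat at step 1: 0 was already visited.

So i = 0, j = 1, giving x = w[0:0] = ε, y = w[0:1] = q, z = w[1:6] = qpqpq.
Check: |xy| = 1 ≤ 3 and |y| = 1 ≥ 1. Reading y takes M from 0 back to 0, so every xyⁱz is accepted.
Pumping length from the standard proof: p = 3 (the number of states). The repeated state found above gives |xy| = j ≤ 3 and |y| = j − i ≥ 1.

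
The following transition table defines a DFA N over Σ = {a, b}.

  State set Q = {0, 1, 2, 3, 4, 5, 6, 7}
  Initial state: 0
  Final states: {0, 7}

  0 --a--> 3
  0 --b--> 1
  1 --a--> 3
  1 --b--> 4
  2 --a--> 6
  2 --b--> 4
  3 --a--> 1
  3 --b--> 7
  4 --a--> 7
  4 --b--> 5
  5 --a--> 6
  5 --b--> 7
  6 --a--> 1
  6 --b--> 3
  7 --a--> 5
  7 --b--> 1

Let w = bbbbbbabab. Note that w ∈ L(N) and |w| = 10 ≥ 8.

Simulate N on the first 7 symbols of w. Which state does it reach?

7

Run of N on the first 7 characters of w = b b b b b b a:
  step 0: 0  (start)
  step 1: 1  (read b: 0→1)
  step 2: 4  (read b: 1→4)
  step 3: 5  (read b: 4→5)
  step 4: 7  (read b: 5→7)
  step 5: 1  (read b: 7→1)
  step 6: 4  (read b: 1→4)
  step 7: 7  (read a: 4→7)

After reading 7 characters, N is in state 7.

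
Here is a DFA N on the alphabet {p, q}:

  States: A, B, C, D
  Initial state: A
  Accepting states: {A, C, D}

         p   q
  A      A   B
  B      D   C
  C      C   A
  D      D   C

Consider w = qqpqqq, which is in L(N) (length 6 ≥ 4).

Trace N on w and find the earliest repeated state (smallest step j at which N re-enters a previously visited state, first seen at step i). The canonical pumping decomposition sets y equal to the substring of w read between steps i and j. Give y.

Run of N on w = q q p q q q:
  step 0: A  (start)
  step 1: B  (read q: A→B)
  step 2: C  (read q: B→C)
  step 3: C  (read p: C→C)   ← first repeat (C seen earlier)
  step 4: A  (read q: C→A)
  step 5: B  (read q: A→B)
  step 6: C  (read q: B→C)

So i = 2, j = 3, giving x = w[0:2] = qq, y = w[2:3] = p, z = w[3:6] = qqq.
Check: |xy| = 3 ≤ 4 and |y| = 1 ≥ 1. Reading y takes N from C back to C, so every xyⁱz is accepted.
Since N has 4 states, any run of length ≥ 4 visits 4+1 states, so by pigeonhole some state repeats within the first 4 steps — that repeat gives the pumpable loop.

p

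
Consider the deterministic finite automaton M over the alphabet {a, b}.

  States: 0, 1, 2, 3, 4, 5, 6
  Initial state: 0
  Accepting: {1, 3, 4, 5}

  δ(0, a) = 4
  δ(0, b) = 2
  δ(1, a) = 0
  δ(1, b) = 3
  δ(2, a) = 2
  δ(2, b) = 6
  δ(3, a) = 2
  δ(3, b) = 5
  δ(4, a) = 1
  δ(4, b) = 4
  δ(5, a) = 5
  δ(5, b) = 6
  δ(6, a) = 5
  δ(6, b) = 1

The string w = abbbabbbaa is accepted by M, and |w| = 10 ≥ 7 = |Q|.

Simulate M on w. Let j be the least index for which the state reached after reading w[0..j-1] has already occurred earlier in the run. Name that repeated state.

Run of M on w = a b b b a b b b a a:
  step 0: 0  (start)
  step 1: 4  (read a: 0→4)
  step 2: 4  (read b: 4→4)   ← first repeat (4 seen earlier)
  step 3: 4  (read b: 4→4)
  step 4: 4  (read b: 4→4)
  step 5: 1  (read a: 4→1)
  step 6: 3  (read b: 1→3)
  step 7: 5  (read b: 3→5)
  step 8: 6  (read b: 5→6)
  step 9: 5  (read a: 6→5)
  step 10: 5  (read a: 5→5)

The earliest repeat is at step j = 2: M is in 4, which it already visited at step i = 1.
Since M has 7 states, any run of length ≥ 7 visits 7+1 states, so by pigeonhole some state repeats within the first 7 steps — that repeat gives the pumpable loop.

4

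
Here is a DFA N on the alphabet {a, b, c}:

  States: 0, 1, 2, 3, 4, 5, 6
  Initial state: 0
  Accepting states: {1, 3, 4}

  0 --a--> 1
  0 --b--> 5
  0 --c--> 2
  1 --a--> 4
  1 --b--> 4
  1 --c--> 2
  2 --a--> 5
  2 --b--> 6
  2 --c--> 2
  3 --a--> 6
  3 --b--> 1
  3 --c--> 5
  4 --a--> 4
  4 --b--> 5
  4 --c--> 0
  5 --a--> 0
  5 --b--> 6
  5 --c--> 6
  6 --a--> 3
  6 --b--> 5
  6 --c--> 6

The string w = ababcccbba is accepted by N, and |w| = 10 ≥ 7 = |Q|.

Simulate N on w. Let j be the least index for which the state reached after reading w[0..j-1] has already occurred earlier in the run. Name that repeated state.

Run of N on w = a b a b c c c b b a:
  step 0: 0  (start)
  step 1: 1  (read a: 0→1)
  step 2: 4  (read b: 1→4)
  step 3: 4  (read a: 4→4)   ← first repeat (4 seen earlier)
  step 4: 5  (read b: 4→5)
  step 5: 6  (read c: 5→6)
  step 6: 6  (read c: 6→6)
  step 7: 6  (read c: 6→6)
  step 8: 5  (read b: 6→5)
  step 9: 6  (read b: 5→6)
  step 10: 3  (read a: 6→3)

The earliest repeat is at step j = 3: N is in 4, which it already visited at step i = 2.
With |Q| = 7, pigeonhole forces a state repeat no later than step 7; the substring read between the first and second visits to that state can be pumped.

4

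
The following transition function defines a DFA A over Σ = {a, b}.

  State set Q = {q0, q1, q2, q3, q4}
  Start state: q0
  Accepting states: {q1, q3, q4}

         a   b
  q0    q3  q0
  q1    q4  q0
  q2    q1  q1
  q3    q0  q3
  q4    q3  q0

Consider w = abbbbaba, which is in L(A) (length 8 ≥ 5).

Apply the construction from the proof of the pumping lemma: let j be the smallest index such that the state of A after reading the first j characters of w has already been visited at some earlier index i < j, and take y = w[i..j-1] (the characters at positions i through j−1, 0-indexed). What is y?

Run of A on w = a b b b b a b a:
  step 0: q0  (start)
  step 1: q3  (read a: q0→q3)
  step 2: q3  (read b: q3→q3)   ← first repeat (q3 seen earlier)
  step 3: q3  (read b: q3→q3)
  step 4: q3  (read b: q3→q3)
  step 5: q3  (read b: q3→q3)
  step 6: q0  (read a: q3→q0)
  step 7: q0  (read b: q0→q0)
  step 8: q3  (read a: q0→q3)

So i = 1, j = 2, giving x = w[0:1] = a, y = w[1:2] = b, z = w[2:8] = bbbaba.
Check: |xy| = 2 ≤ 5 and |y| = 1 ≥ 1. Reading y takes A from q3 back to q3, so every xyⁱz is accepted.
Since A has 5 states, any run of length ≥ 5 visits 5+1 states, so by pigeonhole some state repeats within the first 5 steps — that repeat gives the pumpable loop.

b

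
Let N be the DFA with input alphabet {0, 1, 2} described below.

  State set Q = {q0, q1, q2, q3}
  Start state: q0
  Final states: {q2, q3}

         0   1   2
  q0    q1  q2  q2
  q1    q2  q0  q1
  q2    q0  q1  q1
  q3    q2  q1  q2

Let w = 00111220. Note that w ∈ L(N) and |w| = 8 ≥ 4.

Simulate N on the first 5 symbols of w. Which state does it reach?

q2

Run of N on the first 5 characters of w = 0 0 1 1 1:
  step 0: q0  (start)
  step 1: q1  (read 0: q0→q1)
  step 2: q2  (read 0: q1→q2)
  step 3: q1  (read 1: q2→q1)
  step 4: q0  (read 1: q1→q0)
  step 5: q2  (read 1: q0→q2)

After reading 5 characters, N is in state q2.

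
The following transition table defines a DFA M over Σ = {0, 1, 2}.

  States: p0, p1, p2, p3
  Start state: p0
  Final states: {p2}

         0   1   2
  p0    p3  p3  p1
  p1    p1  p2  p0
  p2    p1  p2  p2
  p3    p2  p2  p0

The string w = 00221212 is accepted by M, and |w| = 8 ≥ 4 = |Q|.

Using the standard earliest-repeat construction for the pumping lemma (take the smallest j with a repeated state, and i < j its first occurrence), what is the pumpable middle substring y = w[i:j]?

2

Run of M on w = 0 0 2 2 1 2 1 2:
  step 0: p0  (start)
  step 1: p3  (read 0: p0→p3)
  step 2: p2  (read 0: p3→p2)
  step 3: p2  (read 2: p2→p2)   ← first repeat (p2 seen earlier)
  step 4: p2  (read 2: p2→p2)
  step 5: p2  (read 1: p2→p2)
  step 6: p2  (read 2: p2→p2)
  step 7: p2  (read 1: p2→p2)
  step 8: p2  (read 2: p2→p2)

So i = 2, j = 3, giving x = w[0:2] = 00, y = w[2:3] = 2, z = w[3:8] = 21212.
Check: |xy| = 3 ≤ 4 and |y| = 1 ≥ 1. Reading y takes M from p2 back to p2, so every xyⁱz is accepted.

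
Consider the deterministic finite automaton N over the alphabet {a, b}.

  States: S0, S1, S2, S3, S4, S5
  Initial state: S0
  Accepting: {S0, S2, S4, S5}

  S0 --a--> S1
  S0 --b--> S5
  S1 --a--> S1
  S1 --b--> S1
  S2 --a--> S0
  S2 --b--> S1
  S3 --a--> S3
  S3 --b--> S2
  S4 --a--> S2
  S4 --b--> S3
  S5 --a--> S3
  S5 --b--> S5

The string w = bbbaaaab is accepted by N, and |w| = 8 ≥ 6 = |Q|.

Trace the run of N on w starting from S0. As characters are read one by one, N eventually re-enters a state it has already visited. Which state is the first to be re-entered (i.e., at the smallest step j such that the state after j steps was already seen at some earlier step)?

S5

Run of N on w = b b b a a a a b:
  step 0: S0  (start)
  step 1: S5  (read b: S0→S5)
  step 2: S5  (read b: S5→S5)   ← first repeat (S5 seen earlier)
  step 3: S5  (read b: S5→S5)
  step 4: S3  (read a: S5→S3)
  step 5: S3  (read a: S3→S3)
  step 6: S3  (read a: S3→S3)
  step 7: S3  (read a: S3→S3)
  step 8: S2  (read b: S3→S2)

The earliest repeat is at step j = 2: N is in S5, which it already visited at step i = 1.
Since N has 6 states, any run of length ≥ 6 visits 6+1 states, so by pigeonhole some state repeats within the first 6 steps — that repeat gives the pumpable loop.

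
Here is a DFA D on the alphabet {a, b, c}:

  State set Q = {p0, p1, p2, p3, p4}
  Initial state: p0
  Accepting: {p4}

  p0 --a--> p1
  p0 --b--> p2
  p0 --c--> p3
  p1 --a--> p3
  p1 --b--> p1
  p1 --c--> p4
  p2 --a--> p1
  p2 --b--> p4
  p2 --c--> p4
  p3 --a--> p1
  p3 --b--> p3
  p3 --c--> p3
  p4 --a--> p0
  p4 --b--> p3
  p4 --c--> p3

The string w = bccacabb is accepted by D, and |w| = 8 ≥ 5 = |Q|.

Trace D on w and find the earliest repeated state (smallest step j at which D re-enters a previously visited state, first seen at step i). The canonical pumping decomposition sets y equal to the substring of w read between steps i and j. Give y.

cac

State sequence: p0 -b-> p2 -c-> p4 -c-> p3 -a-> p1 -c-> p4 -a-> p0 -b-> p2 -b-> p4
First repeat at step 5: p4 was already visited.

So i = 2, j = 5, giving x = w[0:2] = bc, y = w[2:5] = cac, z = w[5:8] = abb.
Check: |xy| = 5 ≤ 5 and |y| = 3 ≥ 1. Reading y takes D from p4 back to p4, so every xyⁱz is accepted.
Since D has 5 states, any run of length ≥ 5 visits 5+1 states, so by pigeonhole some state repeats within the first 5 steps — that repeat gives the pumpable loop.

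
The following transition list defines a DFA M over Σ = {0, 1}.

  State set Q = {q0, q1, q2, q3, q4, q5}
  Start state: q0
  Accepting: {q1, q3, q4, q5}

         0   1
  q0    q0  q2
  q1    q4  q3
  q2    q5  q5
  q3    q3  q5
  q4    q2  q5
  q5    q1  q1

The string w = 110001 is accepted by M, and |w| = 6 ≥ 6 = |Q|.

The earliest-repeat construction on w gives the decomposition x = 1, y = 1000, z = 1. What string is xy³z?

11000100010001

xy^3z = 1·1000·1000·1000·1 = 11000100010001.
Reading y = 1000 takes M from q2 back to q2, so after x·y·y·y the machine is still in q2, and z then leads to the accepting state q5. Hence 11000100010001 ∈ L(M).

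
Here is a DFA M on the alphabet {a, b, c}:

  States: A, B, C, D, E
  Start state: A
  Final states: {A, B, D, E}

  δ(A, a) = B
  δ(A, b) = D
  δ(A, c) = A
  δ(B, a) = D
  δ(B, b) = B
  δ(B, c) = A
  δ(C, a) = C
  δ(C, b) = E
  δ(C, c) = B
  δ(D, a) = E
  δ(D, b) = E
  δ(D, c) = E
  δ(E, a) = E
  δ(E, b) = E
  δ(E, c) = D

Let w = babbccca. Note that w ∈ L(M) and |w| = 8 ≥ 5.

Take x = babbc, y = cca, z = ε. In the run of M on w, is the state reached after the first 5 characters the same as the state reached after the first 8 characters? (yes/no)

no

Run of M on the first 8 characters of w = b a b b c c c a:
  step 0: A  (start)
  step 1: D  (read b: A→D)
  step 2: E  (read a: D→E)
  step 3: E  (read b: E→E)
  step 4: E  (read b: E→E)
  step 5: D  (read c: E→D)
  step 6: E  (read c: D→E)
  step 7: D  (read c: E→D)
  step 8: E  (read a: D→E)

After x (step 5): D. After xy (step 8): E.
They differ (D ≠ E), so y is not a cycle from the state after x; this split is not the one the pumping-lemma construction produces, and pumping y need not keep the string in L(M).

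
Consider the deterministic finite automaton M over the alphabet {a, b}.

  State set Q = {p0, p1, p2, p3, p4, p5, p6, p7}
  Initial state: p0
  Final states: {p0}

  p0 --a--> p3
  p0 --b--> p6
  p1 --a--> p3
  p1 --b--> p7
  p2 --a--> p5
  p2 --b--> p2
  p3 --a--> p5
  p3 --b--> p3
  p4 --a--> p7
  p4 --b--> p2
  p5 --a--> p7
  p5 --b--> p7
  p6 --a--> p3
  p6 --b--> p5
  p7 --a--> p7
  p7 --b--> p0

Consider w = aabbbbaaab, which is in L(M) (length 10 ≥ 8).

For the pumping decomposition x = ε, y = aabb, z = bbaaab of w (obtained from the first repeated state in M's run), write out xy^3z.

aabbaabbaabbbbaaab

xy^3z = ε·aabb·aabb·aabb·bbaaab = aabbaabbaabbbbaaab.
Reading y = aabb takes M from p0 back to p0, so after x·y·y·y the machine is still in p0, and z then leads to the accepting state p0. Hence aabbaabbaabbbbaaab ∈ L(M).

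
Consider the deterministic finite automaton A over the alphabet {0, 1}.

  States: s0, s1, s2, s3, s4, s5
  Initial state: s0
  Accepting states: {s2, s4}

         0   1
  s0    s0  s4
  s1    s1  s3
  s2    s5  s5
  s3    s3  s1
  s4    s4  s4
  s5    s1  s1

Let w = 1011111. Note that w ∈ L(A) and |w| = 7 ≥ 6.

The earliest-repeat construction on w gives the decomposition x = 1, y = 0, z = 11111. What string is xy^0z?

xy⁰z = xz = 1·11111 = 111111.
Reading y = 0 takes A from s4 back to s4, so after x the machine is still in s4, and z then leads to the accepting state s4. Hence 111111 ∈ L(A).

111111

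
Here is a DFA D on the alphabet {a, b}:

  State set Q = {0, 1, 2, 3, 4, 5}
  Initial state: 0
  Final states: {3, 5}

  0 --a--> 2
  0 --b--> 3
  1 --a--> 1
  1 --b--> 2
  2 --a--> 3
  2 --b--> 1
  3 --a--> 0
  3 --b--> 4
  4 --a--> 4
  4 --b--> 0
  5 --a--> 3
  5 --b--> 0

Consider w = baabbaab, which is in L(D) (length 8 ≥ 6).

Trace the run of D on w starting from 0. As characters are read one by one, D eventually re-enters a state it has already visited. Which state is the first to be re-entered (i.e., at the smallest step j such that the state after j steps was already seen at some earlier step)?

0

Run of D on w = b a a b b a a b:
  step 0: 0  (start)
  step 1: 3  (read b: 0→3)
  step 2: 0  (read a: 3→0)   ← first repeat (0 seen earlier)
  step 3: 2  (read a: 0→2)
  step 4: 1  (read b: 2→1)
  step 5: 2  (read b: 1→2)
  step 6: 3  (read a: 2→3)
  step 7: 0  (read a: 3→0)
  step 8: 3  (read b: 0→3)

The earliest repeat is at step j = 2: D is in 0, which it already visited at step i = 0.
The DFA has 6 states, so the proof of the pumping lemma guarantees a repeated state among the first 6+1 visited; the segment between the two visits is the pumpable y.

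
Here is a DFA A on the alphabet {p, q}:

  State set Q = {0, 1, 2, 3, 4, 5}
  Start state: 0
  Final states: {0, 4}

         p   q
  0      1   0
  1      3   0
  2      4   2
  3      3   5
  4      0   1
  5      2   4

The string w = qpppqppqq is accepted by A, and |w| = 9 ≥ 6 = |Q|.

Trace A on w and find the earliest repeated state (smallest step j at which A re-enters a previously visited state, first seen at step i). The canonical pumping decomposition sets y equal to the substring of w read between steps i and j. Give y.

State sequence: 0 -q-> 0 -p-> 1 -p-> 3 -p-> 3 -q-> 5 -p-> 2 -p-> 4 -q-> 1 -q-> 0
First repeat at step 1: 0 was already visited.

So i = 0, j = 1, giving x = w[0:0] = ε, y = w[0:1] = q, z = w[1:9] = pppqppqq.
Check: |xy| = 1 ≤ 6 and |y| = 1 ≥ 1. Reading y takes A from 0 back to 0, so every xyⁱz is accepted.

q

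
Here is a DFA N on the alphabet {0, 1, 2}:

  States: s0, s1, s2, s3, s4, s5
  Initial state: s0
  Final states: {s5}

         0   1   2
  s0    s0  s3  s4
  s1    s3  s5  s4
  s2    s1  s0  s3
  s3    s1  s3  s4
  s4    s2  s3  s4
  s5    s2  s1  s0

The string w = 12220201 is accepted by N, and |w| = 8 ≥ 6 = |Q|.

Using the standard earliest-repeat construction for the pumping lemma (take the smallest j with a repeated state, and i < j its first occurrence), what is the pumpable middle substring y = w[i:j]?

State sequence: s0 -1-> s3 -2-> s4 -2-> s4 -2-> s4 -0-> s2 -2-> s3 -0-> s1 -1-> s5
First repeat at step 3: s4 was already visited.

So i = 2, j = 3, giving x = w[0:2] = 12, y = w[2:3] = 2, z = w[3:8] = 20201.
Check: |xy| = 3 ≤ 6 and |y| = 1 ≥ 1. Reading y takes N from s4 back to s4, so every xyⁱz is accepted.

2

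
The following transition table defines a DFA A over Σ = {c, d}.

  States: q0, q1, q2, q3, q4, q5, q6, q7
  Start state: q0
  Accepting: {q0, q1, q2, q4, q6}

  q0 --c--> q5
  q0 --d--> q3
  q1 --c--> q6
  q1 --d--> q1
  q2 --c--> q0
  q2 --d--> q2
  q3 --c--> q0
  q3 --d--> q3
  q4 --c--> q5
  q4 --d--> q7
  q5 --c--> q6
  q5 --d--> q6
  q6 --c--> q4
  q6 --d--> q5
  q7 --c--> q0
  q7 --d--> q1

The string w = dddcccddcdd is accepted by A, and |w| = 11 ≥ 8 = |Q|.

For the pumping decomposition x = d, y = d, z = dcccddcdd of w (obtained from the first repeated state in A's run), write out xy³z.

dddddcccddcdd

xy^3z = d·d·d·d·dcccddcdd = dddddcccddcdd.
Reading y = d takes A from q3 back to q3, so after x·y·y·y the machine is still in q3, and z then leads to the accepting state q1. Hence dddddcccddcdd ∈ L(A).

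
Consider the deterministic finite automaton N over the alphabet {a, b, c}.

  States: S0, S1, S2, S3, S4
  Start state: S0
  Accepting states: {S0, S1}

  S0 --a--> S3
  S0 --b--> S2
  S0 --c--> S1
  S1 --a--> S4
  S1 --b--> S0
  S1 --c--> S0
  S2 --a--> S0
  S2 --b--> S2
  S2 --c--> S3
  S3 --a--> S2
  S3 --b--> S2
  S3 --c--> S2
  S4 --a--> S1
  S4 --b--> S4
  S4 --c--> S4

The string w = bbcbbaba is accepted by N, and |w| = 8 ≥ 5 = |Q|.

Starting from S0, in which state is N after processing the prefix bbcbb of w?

S2

Run of N on the first 5 characters of w = b b c b b:
  step 0: S0  (start)
  step 1: S2  (read b: S0→S2)
  step 2: S2  (read b: S2→S2)
  step 3: S3  (read c: S2→S3)
  step 4: S2  (read b: S3→S2)
  step 5: S2  (read b: S2→S2)

After reading 5 characters, N is in state S2.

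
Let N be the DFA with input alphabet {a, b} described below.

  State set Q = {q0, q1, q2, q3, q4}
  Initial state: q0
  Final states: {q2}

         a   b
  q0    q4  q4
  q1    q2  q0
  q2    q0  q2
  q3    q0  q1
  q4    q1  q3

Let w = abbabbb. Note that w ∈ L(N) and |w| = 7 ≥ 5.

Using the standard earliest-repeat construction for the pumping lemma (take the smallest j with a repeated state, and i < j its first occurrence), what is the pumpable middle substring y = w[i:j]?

Run of N on w = a b b a b b b:
  step 0: q0  (start)
  step 1: q4  (read a: q0→q4)
  step 2: q3  (read b: q4→q3)
  step 3: q1  (read b: q3→q1)
  step 4: q2  (read a: q1→q2)
  step 5: q2  (read b: q2→q2)   ← first repeat (q2 seen earlier)
  step 6: q2  (read b: q2→q2)
  step 7: q2  (read b: q2→q2)

So i = 4, j = 5, giving x = w[0:4] = abba, y = w[4:5] = b, z = w[5:7] = bb.
Check: |xy| = 5 ≤ 5 and |y| = 1 ≥ 1. Reading y takes N from q2 back to q2, so every xyⁱz is accepted.
The DFA has 5 states, so the proof of the pumping lemma guarantees a repeated state among the first 5+1 visited; the segment between the two visits is the pumpable y.

b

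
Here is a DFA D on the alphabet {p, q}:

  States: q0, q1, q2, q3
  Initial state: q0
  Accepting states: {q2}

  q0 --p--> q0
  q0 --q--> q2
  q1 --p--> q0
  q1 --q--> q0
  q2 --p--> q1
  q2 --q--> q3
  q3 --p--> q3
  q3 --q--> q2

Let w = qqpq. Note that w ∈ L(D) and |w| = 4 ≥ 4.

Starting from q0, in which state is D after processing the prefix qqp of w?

q3

Run of D on the first 3 characters of w = q q p:
  step 0: q0  (start)
  step 1: q2  (read q: q0→q2)
  step 2: q3  (read q: q2→q3)
  step 3: q3  (read p: q3→q3)

After reading 3 characters, D is in state q3.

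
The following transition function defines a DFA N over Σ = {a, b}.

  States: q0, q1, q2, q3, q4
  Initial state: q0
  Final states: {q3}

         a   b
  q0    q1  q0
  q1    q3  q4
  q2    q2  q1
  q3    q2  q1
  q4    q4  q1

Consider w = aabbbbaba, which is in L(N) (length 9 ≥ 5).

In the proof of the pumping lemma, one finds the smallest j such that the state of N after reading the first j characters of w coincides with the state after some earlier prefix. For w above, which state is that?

Run of N on w = a a b b b b a b a:
  step 0: q0  (start)
  step 1: q1  (read a: q0→q1)
  step 2: q3  (read a: q1→q3)
  step 3: q1  (read b: q3→q1)   ← first repeat (q1 seen earlier)
  step 4: q4  (read b: q1→q4)
  step 5: q1  (read b: q4→q1)
  step 6: q4  (read b: q1→q4)
  step 7: q4  (read a: q4→q4)
  step 8: q1  (read b: q4→q1)
  step 9: q3  (read a: q1→q3)

The earliest repeat is at step j = 3: N is in q1, which it already visited at step i = 1.
Pumping length from the standard proof: p = 5 (the number of states). The repeated state found above gives |xy| = j ≤ 5 and |y| = j − i ≥ 1.

q1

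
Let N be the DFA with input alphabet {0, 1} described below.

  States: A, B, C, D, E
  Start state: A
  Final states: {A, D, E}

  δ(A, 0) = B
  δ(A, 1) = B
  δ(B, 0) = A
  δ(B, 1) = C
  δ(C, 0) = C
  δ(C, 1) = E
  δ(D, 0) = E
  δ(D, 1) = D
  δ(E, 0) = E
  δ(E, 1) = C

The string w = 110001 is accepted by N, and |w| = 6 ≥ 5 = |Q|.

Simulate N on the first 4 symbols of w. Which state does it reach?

Run of N on the first 4 characters of w = 1 1 0 0:
  step 0: A  (start)
  step 1: B  (read 1: A→B)
  step 2: C  (read 1: B→C)
  step 3: C  (read 0: C→C)
  step 4: C  (read 0: C→C)

After reading 4 characters, N is in state C.

C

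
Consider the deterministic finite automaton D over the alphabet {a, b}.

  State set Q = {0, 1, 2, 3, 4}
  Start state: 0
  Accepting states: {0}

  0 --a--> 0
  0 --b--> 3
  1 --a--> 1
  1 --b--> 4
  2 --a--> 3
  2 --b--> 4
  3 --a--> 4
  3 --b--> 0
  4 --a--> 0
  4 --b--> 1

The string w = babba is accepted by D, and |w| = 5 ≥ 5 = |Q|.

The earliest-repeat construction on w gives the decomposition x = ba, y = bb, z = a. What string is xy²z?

xy^2z = ba·bb·bb·a = babbbba.
Reading y = bb takes D from 4 back to 4, so after x·y·y the machine is still in 4, and z then leads to the accepting state 0. Hence babbbba ∈ L(D).

babbbba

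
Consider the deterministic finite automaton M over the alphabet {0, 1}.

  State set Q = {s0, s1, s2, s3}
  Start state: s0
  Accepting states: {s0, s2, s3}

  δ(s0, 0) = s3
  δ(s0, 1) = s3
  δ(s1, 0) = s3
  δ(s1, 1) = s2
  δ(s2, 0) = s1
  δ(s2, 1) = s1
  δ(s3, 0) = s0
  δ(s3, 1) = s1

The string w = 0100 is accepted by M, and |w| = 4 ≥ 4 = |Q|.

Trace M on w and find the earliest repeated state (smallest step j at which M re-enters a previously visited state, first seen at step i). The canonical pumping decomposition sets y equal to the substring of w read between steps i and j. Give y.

Run of M on w = 0 1 0 0:
  step 0: s0  (start)
  step 1: s3  (read 0: s0→s3)
  step 2: s1  (read 1: s3→s1)
  step 3: s3  (read 0: s1→s3)   ← first repeat (s3 seen earlier)
  step 4: s0  (read 0: s3→s0)

So i = 1, j = 3, giving x = w[0:1] = 0, y = w[1:3] = 10, z = w[3:4] = 0.
Check: |xy| = 3 ≤ 4 and |y| = 2 ≥ 1. Reading y takes M from s3 back to s3, so every xyⁱz is accepted.
Pumping length from the standard proof: p = 4 (the number of states). The repeated state found above gives |xy| = j ≤ 4 and |y| = j − i ≥ 1.

10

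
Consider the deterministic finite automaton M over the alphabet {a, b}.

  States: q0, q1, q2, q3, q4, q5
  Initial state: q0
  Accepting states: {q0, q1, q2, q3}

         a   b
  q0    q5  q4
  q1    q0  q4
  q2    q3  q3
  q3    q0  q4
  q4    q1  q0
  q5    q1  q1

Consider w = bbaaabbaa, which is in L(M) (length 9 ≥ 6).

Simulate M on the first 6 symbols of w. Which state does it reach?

q4

State sequence: q0 -b-> q4 -b-> q0 -a-> q5 -a-> q1 -a-> q0 -b-> q4

After reading 6 characters, M is in state q4.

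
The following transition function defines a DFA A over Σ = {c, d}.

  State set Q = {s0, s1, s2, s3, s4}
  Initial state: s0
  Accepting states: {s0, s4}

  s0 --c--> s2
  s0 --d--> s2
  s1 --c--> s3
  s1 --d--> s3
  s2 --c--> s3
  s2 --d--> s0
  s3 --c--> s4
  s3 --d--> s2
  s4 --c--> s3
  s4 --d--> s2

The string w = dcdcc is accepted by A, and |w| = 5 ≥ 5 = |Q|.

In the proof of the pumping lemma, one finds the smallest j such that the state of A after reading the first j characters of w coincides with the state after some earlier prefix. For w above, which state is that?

State sequence: s0 -d-> s2 -c-> s3 -d-> s2 -c-> s3 -c-> s4
First repeat at step 3: s2 was already visited.

The earliest repeat is at step j = 3: A is in s2, which it already visited at step i = 1.

s2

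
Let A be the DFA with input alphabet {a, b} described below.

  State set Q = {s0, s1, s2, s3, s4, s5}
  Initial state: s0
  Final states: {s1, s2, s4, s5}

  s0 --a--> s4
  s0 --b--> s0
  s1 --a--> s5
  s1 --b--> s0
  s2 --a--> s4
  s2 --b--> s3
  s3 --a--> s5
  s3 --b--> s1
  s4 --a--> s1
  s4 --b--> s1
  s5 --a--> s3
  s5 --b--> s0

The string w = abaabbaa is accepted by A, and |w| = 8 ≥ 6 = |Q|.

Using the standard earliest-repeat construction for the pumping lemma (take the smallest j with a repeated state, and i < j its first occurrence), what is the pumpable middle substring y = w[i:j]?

aab

State sequence: s0 -a-> s4 -b-> s1 -a-> s5 -a-> s3 -b-> s1 -b-> s0 -a-> s4 -a-> s1
First repeat at step 5: s1 was already visited.

So i = 2, j = 5, giving x = w[0:2] = ab, y = w[2:5] = aab, z = w[5:8] = baa.
Check: |xy| = 5 ≤ 6 and |y| = 3 ≥ 1. Reading y takes A from s1 back to s1, so every xyⁱz is accepted.
Pumping length from the standard proof: p = 6 (the number of states). The repeated state found above gives |xy| = j ≤ 6 and |y| = j − i ≥ 1.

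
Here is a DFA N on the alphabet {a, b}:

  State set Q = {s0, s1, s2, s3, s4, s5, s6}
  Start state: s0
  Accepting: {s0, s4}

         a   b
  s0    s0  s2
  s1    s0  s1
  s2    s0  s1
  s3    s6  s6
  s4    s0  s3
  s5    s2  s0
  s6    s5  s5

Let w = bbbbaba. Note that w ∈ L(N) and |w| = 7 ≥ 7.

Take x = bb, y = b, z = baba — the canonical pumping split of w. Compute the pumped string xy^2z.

xy^2z = bb·b·b·baba = bbbbbaba.
Reading y = b takes N from s1 back to s1, so after x·y·y the machine is still in s1, and z then leads to the accepting state s0. Hence bbbbbaba ∈ L(N).

bbbbbaba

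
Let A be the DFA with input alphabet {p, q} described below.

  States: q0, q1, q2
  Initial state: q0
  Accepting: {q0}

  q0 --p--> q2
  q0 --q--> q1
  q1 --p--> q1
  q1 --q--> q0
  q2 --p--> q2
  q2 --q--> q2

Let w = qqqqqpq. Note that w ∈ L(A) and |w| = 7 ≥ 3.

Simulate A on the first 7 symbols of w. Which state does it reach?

q0

Run of A on the first 7 characters of w = q q q q q p q:
  step 0: q0  (start)
  step 1: q1  (read q: q0→q1)
  step 2: q0  (read q: q1→q0)
  step 3: q1  (read q: q0→q1)
  step 4: q0  (read q: q1→q0)
  step 5: q1  (read q: q0→q1)
  step 6: q1  (read p: q1→q1)
  step 7: q0  (read q: q1→q0)

After reading 7 characters, A is in state q0.
(This kind of state-tracing is the core of the pumping-lemma construction: with 3 states, pigeonhole forces a repeat within the first 3 steps.)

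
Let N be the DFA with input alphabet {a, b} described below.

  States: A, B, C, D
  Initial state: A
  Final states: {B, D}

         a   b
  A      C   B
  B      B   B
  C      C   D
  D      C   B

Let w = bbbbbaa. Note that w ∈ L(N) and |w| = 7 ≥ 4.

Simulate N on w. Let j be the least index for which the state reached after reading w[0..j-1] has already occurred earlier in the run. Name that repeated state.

State sequence: A -b-> B -b-> B -b-> B -b-> B -b-> B -a-> B -a-> B
First repeat at step 2: B was already visited.

The earliest repeat is at step j = 2: N is in B, which it already visited at step i = 1.

B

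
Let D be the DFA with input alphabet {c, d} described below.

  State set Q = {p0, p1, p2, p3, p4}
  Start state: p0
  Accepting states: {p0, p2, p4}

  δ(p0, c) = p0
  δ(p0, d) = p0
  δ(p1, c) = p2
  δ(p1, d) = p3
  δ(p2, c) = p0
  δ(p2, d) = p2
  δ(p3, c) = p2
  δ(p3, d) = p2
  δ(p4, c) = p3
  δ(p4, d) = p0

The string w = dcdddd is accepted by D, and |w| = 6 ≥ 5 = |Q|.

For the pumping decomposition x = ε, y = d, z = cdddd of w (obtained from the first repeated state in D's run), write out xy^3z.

dddcdddd

xy^3z = ε·d·d·d·cdddd = dddcdddd.
Reading y = d takes D from p0 back to p0, so after x·y·y·y the machine is still in p0, and z then leads to the accepting state p0. Hence dddcdddd ∈ L(D).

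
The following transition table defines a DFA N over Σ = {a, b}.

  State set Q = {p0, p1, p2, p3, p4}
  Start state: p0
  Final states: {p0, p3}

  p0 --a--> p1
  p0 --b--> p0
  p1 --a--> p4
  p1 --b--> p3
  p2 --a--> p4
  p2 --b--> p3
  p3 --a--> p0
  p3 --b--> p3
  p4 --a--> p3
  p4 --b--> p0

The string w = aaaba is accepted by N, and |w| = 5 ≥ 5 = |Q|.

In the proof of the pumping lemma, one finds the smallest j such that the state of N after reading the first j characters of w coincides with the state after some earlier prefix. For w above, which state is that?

p3

State sequence: p0 -a-> p1 -a-> p4 -a-> p3 -b-> p3 -a-> p0
First repeat at step 4: p3 was already visited.

The earliest repeat is at step j = 4: N is in p3, which it already visited at step i = 3.
Pumping length from the standard proof: p = 5 (the number of states). The repeated state found above gives |xy| = j ≤ 5 and |y| = j − i ≥ 1.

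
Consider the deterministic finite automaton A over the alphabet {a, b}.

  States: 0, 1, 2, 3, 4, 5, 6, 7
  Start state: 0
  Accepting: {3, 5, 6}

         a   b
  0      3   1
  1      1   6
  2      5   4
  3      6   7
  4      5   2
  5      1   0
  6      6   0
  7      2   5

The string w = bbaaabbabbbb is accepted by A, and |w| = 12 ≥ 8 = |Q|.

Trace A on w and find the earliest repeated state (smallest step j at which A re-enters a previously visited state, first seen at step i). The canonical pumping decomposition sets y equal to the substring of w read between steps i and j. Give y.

State sequence: 0 -b-> 1 -b-> 6 -a-> 6 -a-> 6 -a-> 6 -b-> 0 -b-> 1 -a-> 1 -b-> 6 -b-> 0 -b-> 1 -b-> 6
First repeat at step 3: 6 was already visited.

So i = 2, j = 3, giving x = w[0:2] = bb, y = w[2:3] = a, z = w[3:12] = aabbabbbb.
Check: |xy| = 3 ≤ 8 and |y| = 1 ≥ 1. Reading y takes A from 6 back to 6, so every xyⁱz is accepted.
With |Q| = 8, pigeonhole forces a state repeat no later than step 8; the substring read between the first and second visits to that state can be pumped.

a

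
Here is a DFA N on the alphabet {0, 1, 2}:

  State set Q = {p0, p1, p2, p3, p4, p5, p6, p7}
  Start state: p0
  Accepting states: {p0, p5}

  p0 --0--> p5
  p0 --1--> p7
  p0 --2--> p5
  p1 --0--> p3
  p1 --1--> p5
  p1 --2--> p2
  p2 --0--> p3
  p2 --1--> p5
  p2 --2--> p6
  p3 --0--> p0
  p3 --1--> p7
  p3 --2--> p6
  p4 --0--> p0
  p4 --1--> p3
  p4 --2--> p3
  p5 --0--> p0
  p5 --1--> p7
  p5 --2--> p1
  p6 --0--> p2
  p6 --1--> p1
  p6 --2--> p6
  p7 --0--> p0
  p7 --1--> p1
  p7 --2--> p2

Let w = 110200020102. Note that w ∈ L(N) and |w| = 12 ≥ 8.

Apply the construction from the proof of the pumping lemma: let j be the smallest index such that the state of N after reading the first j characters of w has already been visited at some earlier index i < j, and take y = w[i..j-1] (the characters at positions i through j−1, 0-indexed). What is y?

State sequence: p0 -1-> p7 -1-> p1 -0-> p3 -2-> p6 -0-> p2 -0-> p3 -0-> p0 -2-> p5 -0-> p0 -1-> p7 -0-> p0 -2-> p5
First repeat at step 6: p3 was already visited.

So i = 3, j = 6, giving x = w[0:3] = 110, y = w[3:6] = 200, z = w[6:12] = 020102.
Check: |xy| = 6 ≤ 8 and |y| = 3 ≥ 1. Reading y takes N from p3 back to p3, so every xyⁱz is accepted.
With |Q| = 8, pigeonhole forces a state repeat no later than step 8; the substring read between the first and second visits to that state can be pumped.

200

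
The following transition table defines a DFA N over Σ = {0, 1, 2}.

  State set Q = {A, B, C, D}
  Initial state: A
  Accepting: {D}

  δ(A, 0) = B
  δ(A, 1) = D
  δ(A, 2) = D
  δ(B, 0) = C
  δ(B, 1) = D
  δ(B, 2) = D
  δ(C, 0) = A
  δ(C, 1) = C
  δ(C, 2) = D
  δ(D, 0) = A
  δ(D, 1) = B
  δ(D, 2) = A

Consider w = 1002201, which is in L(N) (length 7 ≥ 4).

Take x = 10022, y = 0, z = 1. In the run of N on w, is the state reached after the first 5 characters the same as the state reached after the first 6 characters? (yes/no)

no

Run of N on the first 6 characters of w = 1 0 0 2 2 0:
  step 0: A  (start)
  step 1: D  (read 1: A→D)
  step 2: A  (read 0: D→A)
  step 3: B  (read 0: A→B)
  step 4: D  (read 2: B→D)
  step 5: A  (read 2: D→A)
  step 6: B  (read 0: A→B)

After x (step 5): A. After xy (step 6): B.
They differ (A ≠ B), so y is not a cycle from the state after x; this split is not the one the pumping-lemma construction produces, and pumping y need not keep the string in L(N).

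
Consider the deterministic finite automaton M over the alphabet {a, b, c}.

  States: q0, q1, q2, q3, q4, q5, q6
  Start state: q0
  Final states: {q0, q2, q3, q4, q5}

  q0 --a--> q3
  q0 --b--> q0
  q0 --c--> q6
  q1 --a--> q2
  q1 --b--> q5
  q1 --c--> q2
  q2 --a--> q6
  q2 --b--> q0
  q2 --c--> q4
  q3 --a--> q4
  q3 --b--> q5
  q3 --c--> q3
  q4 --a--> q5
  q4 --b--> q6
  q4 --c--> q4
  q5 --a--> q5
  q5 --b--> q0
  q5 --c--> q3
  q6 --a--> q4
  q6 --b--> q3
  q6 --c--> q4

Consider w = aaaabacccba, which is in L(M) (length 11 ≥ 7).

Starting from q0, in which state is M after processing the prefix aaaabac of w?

Run of M on the first 7 characters of w = a a a a b a c:
  step 0: q0  (start)
  step 1: q3  (read a: q0→q3)
  step 2: q4  (read a: q3→q4)
  step 3: q5  (read a: q4→q5)
  step 4: q5  (read a: q5→q5)
  step 5: q0  (read b: q5→q0)
  step 6: q3  (read a: q0→q3)
  step 7: q3  (read c: q3→q3)

After reading 7 characters, M is in state q3.
(This kind of state-tracing is the core of the pumping-lemma construction: with 7 states, pigeonhole forces a repeat within the first 7 steps.)

q3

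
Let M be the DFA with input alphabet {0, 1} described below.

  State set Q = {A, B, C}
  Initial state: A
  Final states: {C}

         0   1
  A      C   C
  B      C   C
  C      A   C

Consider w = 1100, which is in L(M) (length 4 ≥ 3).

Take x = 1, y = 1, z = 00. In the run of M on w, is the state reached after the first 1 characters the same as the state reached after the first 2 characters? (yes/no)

yes

Run of M on the first 2 characters of w = 1 1:
  step 0: A  (start)
  step 1: C  (read 1: A→C)
  step 2: C  (read 1: C→C)

After x (step 1): C. After xy (step 2): C.
They match, so y = 1 drives M around a cycle from C back to itself; pumping y any number of times keeps M in C before reading z, and xyⁱz ∈ L(M) for every i ≥ 0.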